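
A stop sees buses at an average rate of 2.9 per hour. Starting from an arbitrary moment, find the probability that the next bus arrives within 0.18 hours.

0.4067

Inter-arrival times are exponential with rate λ = 2.9 per hour.
P(T ≤ 0.18) = 1 − e^(−λt) = 1 − e^(−2.9 × 0.18) = 1 − e^(−0.522) ≈ 0.4067.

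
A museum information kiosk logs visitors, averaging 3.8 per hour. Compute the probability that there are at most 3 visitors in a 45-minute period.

Over the interval, μ = 3.8 × 0.75 = 2.85 (a 45-minute period = 0.75 hours).
P(N ≤ 3) = Σ_{j=0}^{3} e^(−μ) μ^j/j! ≈ 0.6808.

0.6808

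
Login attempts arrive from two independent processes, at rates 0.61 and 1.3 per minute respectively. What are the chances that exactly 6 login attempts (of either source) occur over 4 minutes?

0.1328

Independent Poisson processes superpose: combined rate λ = 0.61 + 1.3 = 1.91 per minute.
Over the interval, μ = 1.91 × 4 = 7.64 (4 minutes).
P(N = 6) = e^(−7.64) · 7.64^6/6! ≈ 0.1328.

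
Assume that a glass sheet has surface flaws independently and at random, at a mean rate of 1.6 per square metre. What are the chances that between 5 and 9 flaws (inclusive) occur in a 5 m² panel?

0.6170

Over the interval, μ = 1.6 × 5 = 8 (a 5 m² panel = 5 square metres).
P(5 ≤ N ≤ 9) = Σ_{j=5}^{9} e^(−8) · 8^j/j! ≈ 0.6170.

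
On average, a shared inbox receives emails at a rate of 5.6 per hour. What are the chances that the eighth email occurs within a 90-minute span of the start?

Over the interval, μ = 5.6 × 1.5 = 8.4 (a 90-minute span = 1.5 hours).
The eighth arrival falls in the interval iff at least 8 events occur there: P(S_8 ≤ t) = P(N ≥ 8) = 1 − P(N ≤ 7) ≈ 0.6013.

0.6013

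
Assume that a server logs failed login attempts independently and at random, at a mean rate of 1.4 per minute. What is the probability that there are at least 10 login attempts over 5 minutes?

Over the interval, μ = 1.4 × 5 = 7 (5 minutes).
P(N ≥ 10) = 1 − P(N ≤ 9) = 1 − Σ_{j=0}^{9} e^(−μ) μ^j/j! ≈ 0.1695.

0.1695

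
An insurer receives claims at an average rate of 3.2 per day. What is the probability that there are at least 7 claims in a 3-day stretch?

Over the interval, μ = 3.2 × 3 = 9.6 (a 3-day stretch = 3 days).
P(N ≥ 7) = 1 − P(N ≤ 6) = 1 − Σ_{j=0}^{6} e^(−μ) μ^j/j! ≈ 0.8426.

0.8426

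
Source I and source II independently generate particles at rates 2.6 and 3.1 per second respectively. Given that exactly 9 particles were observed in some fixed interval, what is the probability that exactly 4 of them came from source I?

0.2595

Given the total, each event is independently from source I with probability p = λ_I/(λ_I+λ_II) = 2.6/5.7 ≈ 0.4561.
So K ~ Binomial(9, 2.6/5.7): P(K = 4) = C(9,4) · (2.6/5.7)^4 · (3.1/5.7)^5 ≈ 0.2595.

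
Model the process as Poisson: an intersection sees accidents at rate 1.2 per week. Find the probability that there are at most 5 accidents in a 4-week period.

0.6510

Over the interval, μ = 1.2 × 4 = 4.8 (a 4-week period = 4 weeks).
P(N ≤ 5) = Σ_{j=0}^{5} e^(−μ) μ^j/j! ≈ 0.6510.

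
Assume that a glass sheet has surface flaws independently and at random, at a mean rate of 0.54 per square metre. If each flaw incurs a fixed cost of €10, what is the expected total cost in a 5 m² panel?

€27

E[N] = 0.54 × 5 = 2.7 (a 5 m² panel = 5 square metres); E[cost] = 2.7 × €10 = €27.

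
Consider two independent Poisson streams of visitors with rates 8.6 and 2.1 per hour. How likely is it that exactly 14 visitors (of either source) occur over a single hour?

0.0667

Independent Poisson processes superpose: combined rate λ = 8.6 + 2.1 = 10.7 per hour.
So μ = 10.7.
P(N = 14) = e^(−10.7) · 10.7^14/14! ≈ 0.0667.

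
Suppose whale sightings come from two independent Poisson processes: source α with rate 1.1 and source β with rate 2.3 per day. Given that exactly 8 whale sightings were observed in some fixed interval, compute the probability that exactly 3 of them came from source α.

0.2686

Given the total, each event is independently from source α with probability p = λ_α/(λ_α+λ_β) = 1.1/3.4 ≈ 0.3235.
So K ~ Binomial(8, 1.1/3.4): P(K = 3) = C(8,3) · (1.1/3.4)^3 · (2.3/3.4)^5 ≈ 0.2686.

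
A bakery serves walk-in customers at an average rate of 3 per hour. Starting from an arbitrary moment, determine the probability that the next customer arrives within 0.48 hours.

0.7631

Inter-arrival times are exponential with rate λ = 3 per hour.
P(T ≤ 0.48) = 1 − e^(−λt) = 1 − e^(−3 × 0.48) = 1 − e^(−1.44) ≈ 0.7631.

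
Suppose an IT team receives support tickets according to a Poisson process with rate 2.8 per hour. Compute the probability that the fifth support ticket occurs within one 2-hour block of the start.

0.6578

Over the interval, μ = 2.8 × 2 = 5.6 (a 2-hour block = 2 hours).
The fifth arrival falls in the interval iff at least 5 events occur there: P(S_5 ≤ t) = P(N ≥ 5) = 1 − P(N ≤ 4) ≈ 0.6578.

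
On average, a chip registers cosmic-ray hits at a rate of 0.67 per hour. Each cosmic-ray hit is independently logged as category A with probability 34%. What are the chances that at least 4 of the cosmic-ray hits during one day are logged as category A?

Thinning: the cosmic-ray hits that are logged as category A themselves form a Poisson process with rate 0.34 × 0.67 = 0.2278 per hour.
Over the interval, μ = 0.2278 × 24 = 5.4672 (a day = 24 hours).
P(N ≥ 4) = 1 − P(N ≤ 3) ≈ 0.7946.

0.7946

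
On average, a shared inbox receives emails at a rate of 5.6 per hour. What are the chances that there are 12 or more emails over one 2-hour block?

Over the interval, μ = 5.6 × 2 = 11.2 (a 2-hour block = 2 hours).
P(N ≥ 12) = 1 − P(N ≤ 11) = 1 − Σ_{j=0}^{11} e^(−μ) μ^j/j! ≈ 0.4446.

0.4446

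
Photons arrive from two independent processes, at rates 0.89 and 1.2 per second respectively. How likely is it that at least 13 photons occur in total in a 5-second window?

0.2529

Independent Poisson processes superpose: combined rate λ = 0.89 + 1.2 = 2.09 per second.
Over the interval, μ = 2.09 × 5 = 10.45 (a 5-second window = 5 seconds).
P(N ≥ 13) = 1 − P(N ≤ 12) ≈ 0.2529.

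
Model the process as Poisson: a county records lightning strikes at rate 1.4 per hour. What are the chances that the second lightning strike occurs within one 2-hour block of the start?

0.7689

Over the interval, μ = 1.4 × 2 = 2.8 (a 2-hour block = 2 hours).
The second arrival falls in the interval iff at least 2 events occur there: P(S_2 ≤ t) = P(N ≥ 2) = 1 − P(N ≤ 1) ≈ 0.7689.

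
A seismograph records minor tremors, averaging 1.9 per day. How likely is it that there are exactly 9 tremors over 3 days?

0.0586

Over the interval, μ = 1.9 × 3 = 5.7 (3 days).
P(N = 9) = e^(−μ) μ^9/9! = e^(−5.7) · 5.7^9/362880 ≈ 0.0586.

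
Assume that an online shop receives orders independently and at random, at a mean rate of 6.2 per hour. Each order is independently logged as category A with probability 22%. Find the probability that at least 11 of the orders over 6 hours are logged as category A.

Thinning: the orders that are logged as category A themselves form a Poisson process with rate 0.22 × 6.2 = 1.364 per hour.
Over the interval, μ = 1.364 × 6 = 8.184 (6 hours).
P(N ≥ 11) = 1 − P(N ≤ 10) ≈ 0.2028.

0.2028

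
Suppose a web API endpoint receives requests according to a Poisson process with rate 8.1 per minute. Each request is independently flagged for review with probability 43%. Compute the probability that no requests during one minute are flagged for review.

0.0307

Thinning: the requests that are flagged for review themselves form a Poisson process with rate 0.43 × 8.1 = 3.483 per minute.
So μ = 3.483.
P(N = 0) = e^(−3.483) · 3.483^0/0! ≈ 0.0307.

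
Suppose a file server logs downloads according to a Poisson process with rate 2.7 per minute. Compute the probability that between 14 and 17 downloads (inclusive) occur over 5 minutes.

Over the interval, μ = 2.7 × 5 = 13.5 (5 minutes).
P(14 ≤ N ≤ 17) = Σ_{j=14}^{17} e^(−13.5) · 13.5^j/j! ≈ 0.3426.

0.3426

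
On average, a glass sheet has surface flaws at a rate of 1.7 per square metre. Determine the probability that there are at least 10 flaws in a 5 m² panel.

0.3470

Over the interval, μ = 1.7 × 5 = 8.5 (a 5 m² panel = 5 square metres).
P(N ≥ 10) = 1 − P(N ≤ 9) = 1 − Σ_{j=0}^{9} e^(−μ) μ^j/j! ≈ 0.3470.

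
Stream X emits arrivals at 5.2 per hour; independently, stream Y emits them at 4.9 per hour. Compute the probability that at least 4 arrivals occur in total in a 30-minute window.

0.7419

Independent Poisson processes superpose: combined rate λ = 5.2 + 4.9 = 10.1 per hour.
Over the interval, μ = 10.1 × 0.5 = 5.05 (a 30-minute window = 0.5 hours).
P(N ≥ 4) = 1 − P(N ≤ 3) ≈ 0.7419.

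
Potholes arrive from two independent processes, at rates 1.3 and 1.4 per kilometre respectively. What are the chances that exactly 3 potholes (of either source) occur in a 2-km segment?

0.1185

Independent Poisson processes superpose: combined rate λ = 1.3 + 1.4 = 2.7 per kilometre.
Over the interval, μ = 2.7 × 2 = 5.4 (a 2-km segment = 2 kilometres).
P(N = 3) = e^(−5.4) · 5.4^3/3! ≈ 0.1185.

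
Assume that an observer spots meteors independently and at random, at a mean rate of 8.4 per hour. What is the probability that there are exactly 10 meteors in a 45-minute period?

0.0498

Over the interval, μ = 8.4 × 0.75 = 6.3 (a 45-minute period = 0.75 hours).
P(N = 10) = e^(−μ) μ^10/10! = e^(−6.3) · 6.3^10/3628800 ≈ 0.0498.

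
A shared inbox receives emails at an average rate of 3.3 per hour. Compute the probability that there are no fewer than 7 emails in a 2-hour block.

Over the interval, μ = 3.3 × 2 = 6.6 (a 2-hour block = 2 hours).
P(N ≥ 7) = 1 − P(N ≤ 6) = 1 − Σ_{j=0}^{6} e^(−μ) μ^j/j! ≈ 0.4892.

0.4892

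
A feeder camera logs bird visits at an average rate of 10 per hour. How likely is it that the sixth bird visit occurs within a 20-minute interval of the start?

Over the interval, μ = 10 × 1/3 ≈ 3.33333 (a 20-minute interval = 1/3 hours).
The sixth arrival falls in the interval iff at least 6 events occur there: P(S_6 ≤ t) = P(N ≥ 6) = 1 − P(N ≤ 5) ≈ 0.1212.

0.1212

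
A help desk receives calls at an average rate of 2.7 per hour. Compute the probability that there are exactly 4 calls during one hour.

With mean μ = 2.7 per hour,
P(N = 4) = e^(−μ) μ^4/4! = e^(−2.7) · 2.7^4/24 ≈ 0.1488.

0.1488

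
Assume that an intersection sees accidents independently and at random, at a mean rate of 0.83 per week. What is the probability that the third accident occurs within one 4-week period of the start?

Over the interval, μ = 0.83 × 4 = 3.32 (a 4-week period = 4 weeks).
The third arrival falls in the interval iff at least 3 events occur there: P(S_3 ≤ t) = P(N ≥ 3) = 1 − P(N ≤ 2) ≈ 0.6446.

0.6446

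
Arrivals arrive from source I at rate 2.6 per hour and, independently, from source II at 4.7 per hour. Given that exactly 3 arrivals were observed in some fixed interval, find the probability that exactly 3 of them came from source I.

0.0452

Given the total, each event is independently from source I with probability p = λ_I/(λ_I+λ_II) = 2.6/7.3 ≈ 0.3562.
So K ~ Binomial(3, 2.6/7.3): P(K = 3) = C(3,3) · (2.6/7.3)^3 · (4.7/7.3)^0 ≈ 0.0452.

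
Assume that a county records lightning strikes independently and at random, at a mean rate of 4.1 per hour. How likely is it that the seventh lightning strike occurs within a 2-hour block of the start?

Over the interval, μ = 4.1 × 2 = 8.2 (a 2-hour block = 2 hours).
The seventh arrival falls in the interval iff at least 7 events occur there: P(S_7 ≤ t) = P(N ≥ 7) = 1 − P(N ≤ 6) ≈ 0.7104.

0.7104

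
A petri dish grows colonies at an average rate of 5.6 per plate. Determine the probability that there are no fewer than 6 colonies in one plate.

0.4881

With mean μ = 5.6 per plate,
P(N ≥ 6) = 1 − P(N ≤ 5) = 1 − Σ_{j=0}^{5} e^(−μ) μ^j/j! ≈ 0.4881.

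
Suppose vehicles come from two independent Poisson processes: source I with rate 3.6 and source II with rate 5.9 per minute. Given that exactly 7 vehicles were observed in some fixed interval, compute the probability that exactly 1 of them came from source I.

0.1522

Given the total, each event is independently from source I with probability p = λ_I/(λ_I+λ_II) = 3.6/9.5 ≈ 0.3789.
So K ~ Binomial(7, 3.6/9.5): P(K = 1) = C(7,1) · (3.6/9.5)^1 · (5.9/9.5)^6 ≈ 0.1522.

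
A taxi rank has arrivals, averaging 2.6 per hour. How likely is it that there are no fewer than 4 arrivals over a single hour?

With mean μ = 2.6 per hour,
P(N ≥ 4) = 1 − P(N ≤ 3) = 1 − Σ_{j=0}^{3} e^(−μ) μ^j/j! ≈ 0.2640.

0.2640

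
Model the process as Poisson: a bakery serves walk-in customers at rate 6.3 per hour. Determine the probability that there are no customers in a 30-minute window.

Over the interval, μ = 6.3 × 0.5 = 3.15 (a 30-minute window = 0.5 hours).
P(N = 0) = e^(−μ) μ^0/0! = e^(−3.15) · 3.15^0/1 ≈ 0.0429.

0.0429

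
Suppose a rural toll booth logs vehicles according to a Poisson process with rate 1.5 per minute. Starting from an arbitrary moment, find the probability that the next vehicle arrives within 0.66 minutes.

Inter-arrival times are exponential with rate λ = 1.5 per minute.
P(T ≤ 0.66) = 1 − e^(−λt) = 1 − e^(−1.5 × 0.66) = 1 − e^(−0.99) ≈ 0.6284.

0.6284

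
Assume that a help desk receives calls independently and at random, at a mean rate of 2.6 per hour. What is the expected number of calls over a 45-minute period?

E[N] = λt = 2.6 × 0.75 = 1.95 (a 45-minute period = 0.75 hours).

1.95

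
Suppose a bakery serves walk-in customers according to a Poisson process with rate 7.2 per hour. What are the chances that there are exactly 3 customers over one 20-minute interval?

Over the interval, μ = 7.2 × 1/3 = 2.4 (a 20-minute interval = 1/3 hours).
P(N = 3) = e^(−μ) μ^3/3! = e^(−2.4) · 2.4^3/6 ≈ 0.2090.

0.2090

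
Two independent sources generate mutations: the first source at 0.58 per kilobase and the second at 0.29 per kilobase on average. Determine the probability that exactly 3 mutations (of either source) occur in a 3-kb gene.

0.2179

Independent Poisson processes superpose: combined rate λ = 0.58 + 0.29 = 0.87 per kilobase.
Over the interval, μ = 0.87 × 3 = 2.61 (a 3-kb gene = 3 kilobases).
P(N = 3) = e^(−2.61) · 2.61^3/3! ≈ 0.2179.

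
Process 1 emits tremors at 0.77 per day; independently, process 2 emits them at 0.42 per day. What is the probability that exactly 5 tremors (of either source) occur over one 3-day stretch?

0.1361

Independent Poisson processes superpose: combined rate λ = 0.77 + 0.42 = 1.19 per day.
Over the interval, μ = 1.19 × 3 = 3.57 (a 3-day stretch = 3 days).
P(N = 5) = e^(−3.57) · 3.57^5/5! ≈ 0.1361.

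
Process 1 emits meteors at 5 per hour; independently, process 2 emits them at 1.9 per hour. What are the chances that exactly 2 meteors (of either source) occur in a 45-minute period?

Independent Poisson processes superpose: combined rate λ = 5 + 1.9 = 6.9 per hour.
Over the interval, μ = 6.9 × 0.75 = 5.175 (a 45-minute period = 0.75 hours).
P(N = 2) = e^(−5.175) · 5.175^2/2! ≈ 0.0757.

0.0757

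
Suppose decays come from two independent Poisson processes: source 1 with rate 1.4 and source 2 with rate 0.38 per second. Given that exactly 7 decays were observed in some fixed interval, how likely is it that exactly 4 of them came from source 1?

0.1303

Given the total, each event is independently from source 1 with probability p = λ_1/(λ_1+λ_2) = 1.4/1.78 ≈ 0.7865.
So K ~ Binomial(7, 1.4/1.78): P(K = 4) = C(7,4) · (1.4/1.78)^4 · (0.38/1.78)^3 ≈ 0.1303.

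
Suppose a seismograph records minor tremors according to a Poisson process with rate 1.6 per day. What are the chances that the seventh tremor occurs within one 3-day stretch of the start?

0.2092

Over the interval, μ = 1.6 × 3 = 4.8 (a 3-day stretch = 3 days).
The seventh arrival falls in the interval iff at least 7 events occur there: P(S_7 ≤ t) = P(N ≥ 7) = 1 − P(N ≤ 6) ≈ 0.2092.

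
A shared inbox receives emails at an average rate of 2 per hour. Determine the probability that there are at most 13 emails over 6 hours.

0.6815

Over the interval, μ = 2 × 6 = 12 (6 hours).
P(N ≤ 13) = Σ_{j=0}^{13} e^(−μ) μ^j/j! ≈ 0.6815.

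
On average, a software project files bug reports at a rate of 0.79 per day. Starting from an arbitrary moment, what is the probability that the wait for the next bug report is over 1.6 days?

0.2825

The wait for the next event is exponential with rate λ = 0.79 per day.
P(T > 1.6) = e^(−λt) = e^(−0.79 × 1.6) = e^(−1.264) ≈ 0.2825.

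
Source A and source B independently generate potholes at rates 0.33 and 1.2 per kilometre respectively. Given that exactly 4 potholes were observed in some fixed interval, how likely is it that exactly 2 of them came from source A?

Given the total, each event is independently from source A with probability p = λ_A/(λ_A+λ_B) = 0.33/1.53 ≈ 0.2157.
So K ~ Binomial(4, 0.33/1.53): P(K = 2) = C(4,2) · (0.33/1.53)^2 · (1.2/1.53)^2 ≈ 0.1717.

0.1717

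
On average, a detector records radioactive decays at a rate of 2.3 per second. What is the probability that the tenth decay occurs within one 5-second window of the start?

0.7112

Over the interval, μ = 2.3 × 5 = 11.5 (a 5-second window = 5 seconds).
The tenth arrival falls in the interval iff at least 10 events occur there: P(S_10 ≤ t) = P(N ≥ 10) = 1 − P(N ≤ 9) ≈ 0.7112.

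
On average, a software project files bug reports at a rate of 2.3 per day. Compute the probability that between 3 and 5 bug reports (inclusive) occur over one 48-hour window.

Over the interval, μ = 2.3 × 2 = 4.6 (a 48-hour window = 2 days).
P(3 ≤ N ≤ 5) = Σ_{j=3}^{5} e^(−4.6) · 4.6^j/j! ≈ 0.5231.

0.5231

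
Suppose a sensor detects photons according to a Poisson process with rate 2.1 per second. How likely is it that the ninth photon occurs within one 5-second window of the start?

0.7206

Over the interval, μ = 2.1 × 5 = 10.5 (a 5-second window = 5 seconds).
The ninth arrival falls in the interval iff at least 9 events occur there: P(S_9 ≤ t) = P(N ≥ 9) = 1 − P(N ≤ 8) ≈ 0.7206.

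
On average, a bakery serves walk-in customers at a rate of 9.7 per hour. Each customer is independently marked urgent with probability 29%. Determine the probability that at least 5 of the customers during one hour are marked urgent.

0.1544

Thinning: the customers that are marked urgent themselves form a Poisson process with rate 0.29 × 9.7 = 2.813 per hour.
So μ = 2.813.
P(N ≥ 5) = 1 − P(N ≤ 4) ≈ 0.1544.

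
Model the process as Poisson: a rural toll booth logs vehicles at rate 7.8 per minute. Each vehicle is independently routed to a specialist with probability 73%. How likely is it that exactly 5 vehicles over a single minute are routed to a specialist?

0.1679

Thinning: the vehicles that are routed to a specialist themselves form a Poisson process with rate 0.73 × 7.8 = 5.694 per minute.
So μ = 5.694.
P(N = 5) = e^(−5.694) · 5.694^5/5! ≈ 0.1679.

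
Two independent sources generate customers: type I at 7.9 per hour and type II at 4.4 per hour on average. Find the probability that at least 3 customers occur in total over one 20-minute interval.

0.7762

Independent Poisson processes superpose: combined rate λ = 7.9 + 4.4 = 12.3 per hour.
Over the interval, μ = 12.3 × 1/3 = 4.1 (a 20-minute interval = 1/3 hours).
P(N ≥ 3) = 1 − P(N ≤ 2) ≈ 0.7762.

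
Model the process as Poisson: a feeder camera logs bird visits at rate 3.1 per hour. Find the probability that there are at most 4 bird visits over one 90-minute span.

Over the interval, μ = 3.1 × 1.5 = 4.65 (a 90-minute span = 1.5 hours).
P(N ≤ 4) = Σ_{j=0}^{4} e^(−μ) μ^j/j! ≈ 0.5039.

0.5039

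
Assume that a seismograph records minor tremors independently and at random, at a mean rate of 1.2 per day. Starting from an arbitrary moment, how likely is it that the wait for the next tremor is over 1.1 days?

The wait for the next event is exponential with rate λ = 1.2 per day.
P(T > 1.1) = e^(−λt) = e^(−1.2 × 1.1) = e^(−1.32) ≈ 0.2671.

0.2671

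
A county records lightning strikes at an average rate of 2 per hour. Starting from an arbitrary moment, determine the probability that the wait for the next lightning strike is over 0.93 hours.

0.1557

The wait for the next event is exponential with rate λ = 2 per hour.
P(T > 0.93) = e^(−λt) = e^(−2 × 0.93) = e^(−1.86) ≈ 0.1557.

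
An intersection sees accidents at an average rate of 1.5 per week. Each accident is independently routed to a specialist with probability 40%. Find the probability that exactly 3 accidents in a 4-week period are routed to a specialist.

0.2090

Thinning: the accidents that are routed to a specialist themselves form a Poisson process with rate 0.4 × 1.5 = 0.6 per week.
Over the interval, μ = 0.6 × 4 = 2.4 (a 4-week period = 4 weeks).
P(N = 3) = e^(−2.4) · 2.4^3/3! ≈ 0.2090.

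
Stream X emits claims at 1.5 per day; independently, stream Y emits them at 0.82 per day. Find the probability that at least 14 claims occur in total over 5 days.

0.2770

Independent Poisson processes superpose: combined rate λ = 1.5 + 0.82 = 2.32 per day.
Over the interval, μ = 2.32 × 5 = 11.6 (5 days).
P(N ≥ 14) = 1 − P(N ≤ 13) ≈ 0.2770.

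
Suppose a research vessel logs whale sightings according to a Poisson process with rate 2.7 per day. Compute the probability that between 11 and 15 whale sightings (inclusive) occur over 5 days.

Over the interval, μ = 2.7 × 5 = 13.5 (5 days).
P(11 ≤ N ≤ 15) = Σ_{j=11}^{15} e^(−13.5) · 13.5^j/j! ≈ 0.5066.

0.5066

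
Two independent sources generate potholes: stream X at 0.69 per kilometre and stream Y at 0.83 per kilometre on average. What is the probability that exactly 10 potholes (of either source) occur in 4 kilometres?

Independent Poisson processes superpose: combined rate λ = 0.69 + 0.83 = 1.52 per kilometre.
Over the interval, μ = 1.52 × 4 = 6.08 (4 kilometres).
P(N = 10) = e^(−6.08) · 6.08^10/10! ≈ 0.0435.

0.0435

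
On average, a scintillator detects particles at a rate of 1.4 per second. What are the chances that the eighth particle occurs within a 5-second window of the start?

Over the interval, μ = 1.4 × 5 = 7 (a 5-second window = 5 seconds).
The eighth arrival falls in the interval iff at least 8 events occur there: P(S_8 ≤ t) = P(N ≥ 8) = 1 − P(N ≤ 7) ≈ 0.4013.

0.4013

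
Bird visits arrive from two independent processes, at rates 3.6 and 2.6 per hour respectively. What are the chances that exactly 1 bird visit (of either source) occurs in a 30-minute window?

0.1397

Independent Poisson processes superpose: combined rate λ = 3.6 + 2.6 = 6.2 per hour.
Over the interval, μ = 6.2 × 0.5 = 3.1 (a 30-minute window = 0.5 hours).
P(N = 1) = e^(−3.1) · 3.1^1/1! ≈ 0.1397.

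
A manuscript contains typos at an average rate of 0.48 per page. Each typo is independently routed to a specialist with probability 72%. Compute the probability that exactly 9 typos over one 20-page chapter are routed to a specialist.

Thinning: the typos that are routed to a specialist themselves form a Poisson process with rate 0.72 × 0.48 = 0.3456 per page.
Over the interval, μ = 0.3456 × 20 = 6.912 (a 20-page chapter = 20 pages).
P(N = 9) = e^(−6.912) · 6.912^9/9! ≈ 0.0988.

0.0988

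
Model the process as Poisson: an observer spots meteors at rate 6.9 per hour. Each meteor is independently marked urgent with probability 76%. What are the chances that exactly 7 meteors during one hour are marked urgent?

Thinning: the meteors that are marked urgent themselves form a Poisson process with rate 0.76 × 6.9 = 5.244 per hour.
So μ = 5.244.
P(N = 7) = e^(−5.244) · 5.244^7/7! ≈ 0.1142.

0.1142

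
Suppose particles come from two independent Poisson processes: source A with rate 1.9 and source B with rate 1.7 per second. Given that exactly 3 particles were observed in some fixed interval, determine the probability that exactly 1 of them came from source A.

Given the total, each event is independently from source A with probability p = λ_A/(λ_A+λ_B) = 1.9/3.6 ≈ 0.5278.
So K ~ Binomial(3, 1.9/3.6): P(K = 1) = C(3,1) · (1.9/3.6)^1 · (1.7/3.6)^2 ≈ 0.3531.

0.3531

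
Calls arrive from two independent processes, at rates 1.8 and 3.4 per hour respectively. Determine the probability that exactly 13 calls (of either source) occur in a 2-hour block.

Independent Poisson processes superpose: combined rate λ = 1.8 + 3.4 = 5.2 per hour.
Over the interval, μ = 5.2 × 2 = 10.4 (a 2-hour block = 2 hours).
P(N = 13) = e^(−10.4) · 10.4^13/13! ≈ 0.0814.

0.0814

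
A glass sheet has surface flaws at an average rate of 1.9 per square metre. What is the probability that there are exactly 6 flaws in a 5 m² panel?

0.0764

Over the interval, μ = 1.9 × 5 = 9.5 (a 5 m² panel = 5 square metres).
P(N = 6) = e^(−μ) μ^6/6! = e^(−9.5) · 9.5^6/720 ≈ 0.0764.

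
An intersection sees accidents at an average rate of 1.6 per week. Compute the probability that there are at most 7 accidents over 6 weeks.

Over the interval, μ = 1.6 × 6 = 9.6 (6 weeks).
P(N ≤ 7) = Σ_{j=0}^{7} e^(−μ) μ^j/j! ≈ 0.2584.

0.2584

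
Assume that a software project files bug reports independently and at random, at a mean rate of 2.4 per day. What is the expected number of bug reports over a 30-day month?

72

E[N] = λt = 2.4 × 30 = 72 (a 30-day month = 30 days).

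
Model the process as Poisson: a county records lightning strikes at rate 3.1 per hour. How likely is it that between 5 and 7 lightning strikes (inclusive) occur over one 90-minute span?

Over the interval, μ = 3.1 × 1.5 = 4.65 (a 90-minute span = 1.5 hours).
P(5 ≤ N ≤ 7) = Σ_{j=5}^{7} e^(−4.65) · 4.65^j/j! ≈ 0.3967.

0.3967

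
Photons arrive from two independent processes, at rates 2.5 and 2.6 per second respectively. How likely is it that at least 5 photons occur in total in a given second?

Independent Poisson processes superpose: combined rate λ = 2.5 + 2.6 = 5.1 per second.
So μ = 5.1.
P(N ≥ 5) = 1 − P(N ≤ 4) ≈ 0.5769.

0.5769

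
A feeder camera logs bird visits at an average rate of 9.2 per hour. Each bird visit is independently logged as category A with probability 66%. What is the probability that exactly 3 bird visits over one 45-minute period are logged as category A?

0.1657

Thinning: the bird visits that are logged as category A themselves form a Poisson process with rate 0.66 × 9.2 = 6.072 per hour.
Over the interval, μ = 6.072 × 0.75 = 4.554 (a 45-minute period = 0.75 hours).
P(N = 3) = e^(−4.554) · 4.554^3/3! ≈ 0.1657.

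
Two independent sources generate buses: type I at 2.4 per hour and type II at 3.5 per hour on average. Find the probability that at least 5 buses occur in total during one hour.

Independent Poisson processes superpose: combined rate λ = 2.4 + 3.5 = 5.9 per hour.
So μ = 5.9.
P(N ≥ 5) = 1 − P(N ≤ 4) ≈ 0.7013.

0.7013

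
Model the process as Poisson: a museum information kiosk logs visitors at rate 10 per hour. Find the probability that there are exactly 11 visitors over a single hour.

0.1137

With mean μ = 10 per hour,
P(N = 11) = e^(−μ) μ^11/11! = e^(−10) · 10^11/39916800 ≈ 0.1137.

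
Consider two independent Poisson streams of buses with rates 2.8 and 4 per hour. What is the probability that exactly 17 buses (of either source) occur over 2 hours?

Independent Poisson processes superpose: combined rate λ = 2.8 + 4 = 6.8 per hour.
Over the interval, μ = 6.8 × 2 = 13.6 (2 hours).
P(N = 17) = e^(−13.6) · 13.6^17/17! ≈ 0.0650.

0.0650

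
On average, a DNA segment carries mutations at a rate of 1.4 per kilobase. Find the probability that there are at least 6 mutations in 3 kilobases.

Over the interval, μ = 1.4 × 3 = 4.2 (3 kilobases).
P(N ≥ 6) = 1 − P(N ≤ 5) = 1 − Σ_{j=0}^{5} e^(−μ) μ^j/j! ≈ 0.2469.

0.2469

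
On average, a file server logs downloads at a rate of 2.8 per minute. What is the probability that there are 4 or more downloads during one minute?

With mean μ = 2.8 per minute,
P(N ≥ 4) = 1 − P(N ≤ 3) = 1 − Σ_{j=0}^{3} e^(−μ) μ^j/j! ≈ 0.3081.

0.3081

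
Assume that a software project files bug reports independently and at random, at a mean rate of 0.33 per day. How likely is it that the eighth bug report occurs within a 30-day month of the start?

0.7706

Over the interval, μ = 0.33 × 30 = 9.9 (a 30-day month = 30 days).
The eighth arrival falls in the interval iff at least 8 events occur there: P(S_8 ≤ t) = P(N ≥ 8) = 1 − P(N ≤ 7) ≈ 0.7706.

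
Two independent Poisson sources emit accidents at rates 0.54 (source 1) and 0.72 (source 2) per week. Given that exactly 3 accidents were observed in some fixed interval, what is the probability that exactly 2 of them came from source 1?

0.3149

Given the total, each event is independently from source 1 with probability p = λ_1/(λ_1+λ_2) = 0.54/1.26 ≈ 0.4286.
So K ~ Binomial(3, 0.54/1.26): P(K = 2) = C(3,2) · (0.54/1.26)^2 · (0.72/1.26)^1 ≈ 0.3149.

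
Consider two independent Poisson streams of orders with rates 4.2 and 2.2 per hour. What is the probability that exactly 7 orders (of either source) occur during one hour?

Independent Poisson processes superpose: combined rate λ = 4.2 + 2.2 = 6.4 per hour.
So μ = 6.4.
P(N = 7) = e^(−6.4) · 6.4^7/7! ≈ 0.1450.

0.1450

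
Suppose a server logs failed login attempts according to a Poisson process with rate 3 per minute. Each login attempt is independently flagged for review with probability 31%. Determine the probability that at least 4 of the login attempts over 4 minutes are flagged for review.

Thinning: the login attempts that are flagged for review themselves form a Poisson process with rate 0.31 × 3 = 0.93 per minute.
Over the interval, μ = 0.93 × 4 = 3.72 (4 minutes).
P(N ≥ 4) = 1 − P(N ≤ 3) ≈ 0.5100.

0.5100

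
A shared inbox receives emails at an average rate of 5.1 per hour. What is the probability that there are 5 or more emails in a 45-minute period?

Over the interval, μ = 5.1 × 0.75 = 3.825 (a 45-minute period = 0.75 hours).
P(N ≥ 5) = 1 − P(N ≤ 4) = 1 − Σ_{j=0}^{4} e^(−μ) μ^j/j! ≈ 0.3370.

0.3370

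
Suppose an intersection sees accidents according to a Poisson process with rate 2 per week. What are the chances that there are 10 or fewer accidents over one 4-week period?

0.8159

Over the interval, μ = 2 × 4 = 8 (a 4-week period = 4 weeks).
P(N ≤ 10) = Σ_{j=0}^{10} e^(−μ) μ^j/j! ≈ 0.8159.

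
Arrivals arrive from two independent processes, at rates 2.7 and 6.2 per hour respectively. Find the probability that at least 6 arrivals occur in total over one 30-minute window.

Independent Poisson processes superpose: combined rate λ = 2.7 + 6.2 = 8.9 per hour.
Over the interval, μ = 8.9 × 0.5 = 4.45 (a 30-minute window = 0.5 hours).
P(N ≥ 6) = 1 − P(N ≤ 5) ≈ 0.2886.

0.2886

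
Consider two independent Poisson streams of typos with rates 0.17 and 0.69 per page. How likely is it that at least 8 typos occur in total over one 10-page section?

Independent Poisson processes superpose: combined rate λ = 0.17 + 0.69 = 0.86 per page.
Over the interval, μ = 0.86 × 10 = 8.6 (a 10-page section = 10 pages).
P(N ≥ 8) = 1 − P(N ≤ 7) ≈ 0.6272.

0.6272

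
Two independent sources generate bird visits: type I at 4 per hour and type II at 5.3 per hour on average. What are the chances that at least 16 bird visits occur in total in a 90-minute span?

Independent Poisson processes superpose: combined rate λ = 4 + 5.3 = 9.3 per hour.
Over the interval, μ = 9.3 × 1.5 = 13.95 (a 90-minute span = 1.5 hours).
P(N ≥ 16) = 1 − P(N ≤ 15) ≈ 0.3257.

0.3257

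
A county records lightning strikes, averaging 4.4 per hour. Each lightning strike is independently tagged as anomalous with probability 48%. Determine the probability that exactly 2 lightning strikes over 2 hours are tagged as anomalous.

Thinning: the lightning strikes that are tagged as anomalous themselves form a Poisson process with rate 0.48 × 4.4 = 2.112 per hour.
Over the interval, μ = 2.112 × 2 = 4.224 (2 hours).
P(N = 2) = e^(−4.224) · 4.224^2/2! ≈ 0.1306.

0.1306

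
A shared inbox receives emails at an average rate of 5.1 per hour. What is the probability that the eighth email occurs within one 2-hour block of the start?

Over the interval, μ = 5.1 × 2 = 10.2 (a 2-hour block = 2 hours).
The eighth arrival falls in the interval iff at least 8 events occur there: P(S_8 ≤ t) = P(N ≥ 8) = 1 − P(N ≤ 7) ≈ 0.7973.

0.7973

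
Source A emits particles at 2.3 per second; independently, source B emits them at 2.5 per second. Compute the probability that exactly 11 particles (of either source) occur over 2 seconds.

Independent Poisson processes superpose: combined rate λ = 2.3 + 2.5 = 4.8 per second.
Over the interval, μ = 4.8 × 2 = 9.6 (2 seconds).
P(N = 11) = e^(−9.6) · 9.6^11/11! ≈ 0.1083.

0.1083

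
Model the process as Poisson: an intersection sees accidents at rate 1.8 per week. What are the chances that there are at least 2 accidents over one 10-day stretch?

0.7270

Over the interval, μ = 1.8 × 10/7 ≈ 2.57143 (a 10-day stretch = 10/7 weeks).
P(N ≥ 2) = 1 − P(N ≤ 1) = 1 − Σ_{j=0}^{1} e^(−μ) μ^j/j! ≈ 0.7270.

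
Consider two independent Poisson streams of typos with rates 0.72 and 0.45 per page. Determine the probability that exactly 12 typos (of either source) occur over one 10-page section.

0.1139

Independent Poisson processes superpose: combined rate λ = 0.72 + 0.45 = 1.17 per page.
Over the interval, μ = 1.17 × 10 = 11.7 (a 10-page section = 10 pages).
P(N = 12) = e^(−11.7) · 11.7^12/12! ≈ 0.1139.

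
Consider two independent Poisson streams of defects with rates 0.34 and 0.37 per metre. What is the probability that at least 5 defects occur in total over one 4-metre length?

0.1586

Independent Poisson processes superpose: combined rate λ = 0.34 + 0.37 = 0.71 per metre.
Over the interval, μ = 0.71 × 4 = 2.84 (a 4-metre length = 4 metres).
P(N ≥ 5) = 1 − P(N ≤ 4) ≈ 0.1586.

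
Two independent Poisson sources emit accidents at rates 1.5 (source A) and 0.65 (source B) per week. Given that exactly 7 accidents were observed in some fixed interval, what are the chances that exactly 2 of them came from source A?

Given the total, each event is independently from source A with probability p = λ_A/(λ_A+λ_B) = 1.5/2.15 ≈ 0.6977.
So K ~ Binomial(7, 1.5/2.15): P(K = 2) = C(7,2) · (1.5/2.15)^2 · (0.65/2.15)^5 ≈ 0.0258.

0.0258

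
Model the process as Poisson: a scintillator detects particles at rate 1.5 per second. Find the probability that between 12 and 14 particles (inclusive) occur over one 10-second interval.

Over the interval, μ = 1.5 × 10 = 15 (a 10-second interval = 10 seconds).
P(12 ≤ N ≤ 14) = Σ_{j=12}^{14} e^(−15) · 15^j/j! ≈ 0.2809.

0.2809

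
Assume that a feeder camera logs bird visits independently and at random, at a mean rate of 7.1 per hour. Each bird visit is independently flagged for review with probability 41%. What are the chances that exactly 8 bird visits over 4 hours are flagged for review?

0.0735

Thinning: the bird visits that are flagged for review themselves form a Poisson process with rate 0.41 × 7.1 = 2.911 per hour.
Over the interval, μ = 2.911 × 4 = 11.644 (4 hours).
P(N = 8) = e^(−11.644) · 11.644^8/8! ≈ 0.0735.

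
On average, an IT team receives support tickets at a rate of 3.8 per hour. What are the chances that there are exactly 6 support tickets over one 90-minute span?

Over the interval, μ = 3.8 × 1.5 = 5.7 (a 90-minute span = 1.5 hours).
P(N = 6) = e^(−μ) μ^6/6! = e^(−5.7) · 5.7^6/720 ≈ 0.1594.

0.1594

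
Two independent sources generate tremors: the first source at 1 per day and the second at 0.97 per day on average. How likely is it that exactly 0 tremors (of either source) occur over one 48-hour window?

Independent Poisson processes superpose: combined rate λ = 1 + 0.97 = 1.97 per day.
Over the interval, μ = 1.97 × 2 = 3.94 (a 48-hour window = 2 days).
P(N = 0) = e^(−3.94) · 3.94^0/0! ≈ 0.0194.

0.0194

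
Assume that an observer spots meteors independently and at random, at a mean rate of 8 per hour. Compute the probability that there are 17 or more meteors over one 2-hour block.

Over the interval, μ = 8 × 2 = 16 (a 2-hour block = 2 hours).
P(N ≥ 17) = 1 − P(N ≤ 16) = 1 − Σ_{j=0}^{16} e^(−μ) μ^j/j! ≈ 0.4340.

0.4340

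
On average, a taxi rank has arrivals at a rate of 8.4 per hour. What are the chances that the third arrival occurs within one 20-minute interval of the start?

0.5305

Over the interval, μ = 8.4 × 1/3 = 2.8 (a 20-minute interval = 1/3 hours).
The third arrival falls in the interval iff at least 3 events occur there: P(S_3 ≤ t) = P(N ≥ 3) = 1 − P(N ≤ 2) ≈ 0.5305.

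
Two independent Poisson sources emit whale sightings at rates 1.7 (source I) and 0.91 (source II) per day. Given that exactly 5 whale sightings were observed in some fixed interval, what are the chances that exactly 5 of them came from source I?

Given the total, each event is independently from source I with probability p = λ_I/(λ_I+λ_II) = 1.7/2.61 ≈ 0.6513.
So K ~ Binomial(5, 1.7/2.61): P(K = 5) = C(5,5) · (1.7/2.61)^5 · (0.91/2.61)^0 ≈ 0.1172.

0.1172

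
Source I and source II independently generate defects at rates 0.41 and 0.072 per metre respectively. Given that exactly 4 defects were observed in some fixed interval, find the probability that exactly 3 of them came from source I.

0.3678

Given the total, each event is independently from source I with probability p = λ_I/(λ_I+λ_II) = 0.41/0.482 ≈ 0.8506.
So K ~ Binomial(4, 0.41/0.482): P(K = 3) = C(4,3) · (0.41/0.482)^3 · (0.072/0.482)^1 ≈ 0.3678.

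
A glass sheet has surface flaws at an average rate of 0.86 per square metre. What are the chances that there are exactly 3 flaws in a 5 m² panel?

Over the interval, μ = 0.86 × 5 = 4.3 (a 5 m² panel = 5 square metres).
P(N = 3) = e^(−μ) μ^3/3! = e^(−4.3) · 4.3^3/6 ≈ 0.1798.

0.1798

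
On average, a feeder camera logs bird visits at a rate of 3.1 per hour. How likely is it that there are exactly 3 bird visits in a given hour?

With mean μ = 3.1 per hour,
P(N = 3) = e^(−μ) μ^3/3! = e^(−3.1) · 3.1^3/6 ≈ 0.2237.

0.2237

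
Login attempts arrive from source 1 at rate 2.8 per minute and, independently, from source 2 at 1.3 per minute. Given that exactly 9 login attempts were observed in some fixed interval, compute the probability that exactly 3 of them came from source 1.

Given the total, each event is independently from source 1 with probability p = λ_1/(λ_1+λ_2) = 2.8/4.1 ≈ 0.6829.
So K ~ Binomial(9, 2.8/4.1): P(K = 3) = C(9,3) · (2.8/4.1)^3 · (1.3/4.1)^6 ≈ 0.0272.

0.0272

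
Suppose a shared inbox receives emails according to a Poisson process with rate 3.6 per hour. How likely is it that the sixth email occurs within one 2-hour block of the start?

Over the interval, μ = 3.6 × 2 = 7.2 (a 2-hour block = 2 hours).
The sixth arrival falls in the interval iff at least 6 events occur there: P(S_6 ≤ t) = P(N ≥ 6) = 1 − P(N ≤ 5) ≈ 0.7241.

0.7241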